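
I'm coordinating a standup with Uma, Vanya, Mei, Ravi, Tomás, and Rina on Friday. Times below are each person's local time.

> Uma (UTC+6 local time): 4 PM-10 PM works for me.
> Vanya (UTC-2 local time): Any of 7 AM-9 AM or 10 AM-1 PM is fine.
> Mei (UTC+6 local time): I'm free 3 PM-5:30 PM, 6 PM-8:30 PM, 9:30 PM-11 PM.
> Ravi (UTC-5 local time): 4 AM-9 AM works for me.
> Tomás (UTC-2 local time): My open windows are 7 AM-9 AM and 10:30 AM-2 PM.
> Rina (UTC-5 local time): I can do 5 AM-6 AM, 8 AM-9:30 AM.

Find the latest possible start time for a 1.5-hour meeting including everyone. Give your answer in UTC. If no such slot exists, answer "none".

none

Uma in UTC: 10:00-16:00 (subtract 6h to convert from UTC+6).
Vanya in UTC: 09:00-11:00, 12:00-15:00 (add 2h to convert from UTC-2).
Mei in UTC: 09:00-11:30, 12:00-14:30, 15:30-17:00 (subtract 6h to convert from UTC+6).
Ravi in UTC: 09:00-14:00 (add 5h to convert from UTC-5).
Tomás in UTC: 09:00-11:00, 12:30-16:00 (add 2h to convert from UTC-2).
Rina in UTC: 10:00-11:00, 13:00-14:30 (add 5h to convert from UTC-5).
Uma ∩ Vanya: 10:00-11:00, 12:00-15:00.
Uma ∩ Vanya ∩ Mei: 10:00-11:00, 12:00-14:30.
Uma ∩ Vanya ∩ Mei ∩ Ravi: 10:00-11:00, 12:00-14:00.
Uma ∩ Vanya ∩ Mei ∩ Ravi ∩ Tomás: 10:00-11:00, 12:30-14:00.
Uma ∩ Vanya ∩ Mei ∩ Ravi ∩ Tomás ∩ Rina: 10:00-11:00, 13:00-14:00.
No common window is at least 90 minutes long.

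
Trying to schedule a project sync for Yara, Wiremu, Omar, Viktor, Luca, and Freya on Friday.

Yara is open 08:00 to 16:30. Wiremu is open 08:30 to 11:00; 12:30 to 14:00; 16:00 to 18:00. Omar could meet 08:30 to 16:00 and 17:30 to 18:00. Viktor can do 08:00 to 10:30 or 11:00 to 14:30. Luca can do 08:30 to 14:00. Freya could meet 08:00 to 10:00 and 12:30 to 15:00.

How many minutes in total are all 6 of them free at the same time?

180

Yara ∩ Wiremu: 08:30-11:00, 12:30-14:00, 16:00-16:30.
Yara ∩ Wiremu ∩ Omar: 08:30-11:00, 12:30-14:00.
Yara ∩ Wiremu ∩ Omar ∩ Viktor: 08:30-10:30, 12:30-14:00.
Yara ∩ Wiremu ∩ Omar ∩ Viktor ∩ Luca: 08:30-10:30, 12:30-14:00.
Yara ∩ Wiremu ∩ Omar ∩ Viktor ∩ Luca ∩ Freya: 08:30-10:00, 12:30-14:00.
Those are the intersection windows.
Summing the common windows: 90 + 90 = 180 minutes.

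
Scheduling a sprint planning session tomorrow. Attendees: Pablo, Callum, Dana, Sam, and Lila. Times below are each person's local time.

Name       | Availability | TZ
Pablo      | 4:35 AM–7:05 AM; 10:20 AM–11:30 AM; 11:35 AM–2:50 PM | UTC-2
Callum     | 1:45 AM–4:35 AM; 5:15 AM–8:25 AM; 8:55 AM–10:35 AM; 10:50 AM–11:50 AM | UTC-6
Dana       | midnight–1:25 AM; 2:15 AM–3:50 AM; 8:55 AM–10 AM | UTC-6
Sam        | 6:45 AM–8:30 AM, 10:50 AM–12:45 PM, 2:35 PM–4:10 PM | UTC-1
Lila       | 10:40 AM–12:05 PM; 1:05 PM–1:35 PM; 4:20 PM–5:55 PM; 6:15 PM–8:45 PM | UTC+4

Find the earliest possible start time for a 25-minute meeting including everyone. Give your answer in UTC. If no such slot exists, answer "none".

Pablo in UTC: 06:35-09:05, 12:20-13:30, 13:35-16:50 (add 2h to convert from UTC-2).
Callum in UTC: 07:45-10:35, 11:15-14:25, 14:55-16:35, 16:50-17:50 (add 6h to convert from UTC-6).
Dana in UTC: 06:00-07:25, 08:15-09:50, 14:55-16:00 (add 6h to convert from UTC-6).
Sam in UTC: 07:45-09:30, 11:50-13:45, 15:35-17:10 (add 1h to convert from UTC-1).
Lila in UTC: 06:40-08:05, 09:05-09:35, 12:20-13:55, 14:15-16:45 (subtract 4h to convert from UTC+4).
Pablo ∩ Callum: 07:45-09:05, 12:20-13:30, 13:35-14:25, 14:55-16:35.
Pablo ∩ Callum ∩ Dana: 08:15-09:05, 14:55-16:00.
Pablo ∩ Callum ∩ Dana ∩ Sam: 08:15-09:05, 15:35-16:00.
Pablo ∩ Callum ∩ Dana ∩ Sam ∩ Lila: 15:35-16:00.
Those are the intersection windows.
The first common window of at least 25 minutes is 15:35-16:00, so the earliest start is 15:35.

15:35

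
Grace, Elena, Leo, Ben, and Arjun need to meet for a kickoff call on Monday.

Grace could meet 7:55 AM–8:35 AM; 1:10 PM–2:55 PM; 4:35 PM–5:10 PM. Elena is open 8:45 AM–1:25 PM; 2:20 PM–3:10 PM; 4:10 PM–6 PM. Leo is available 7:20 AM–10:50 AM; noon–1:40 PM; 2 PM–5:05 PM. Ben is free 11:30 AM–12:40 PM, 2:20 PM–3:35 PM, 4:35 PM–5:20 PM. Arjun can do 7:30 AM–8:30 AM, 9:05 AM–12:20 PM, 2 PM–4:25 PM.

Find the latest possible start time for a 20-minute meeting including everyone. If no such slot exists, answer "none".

14:35

Grace ∩ Elena: 13:10-13:25, 14:20-14:55, 16:35-17:10.
Grace ∩ Elena ∩ Leo: 13:10-13:25, 14:20-14:55, 16:35-17:05.
Grace ∩ Elena ∩ Leo ∩ Ben: 14:20-14:55, 16:35-17:05.
Grace ∩ Elena ∩ Leo ∩ Ben ∩ Arjun: 14:20-14:55.
The last common window of at least 20 minutes is 14:20-14:55; a 20-minute meeting can start as late as 14:35 and still end by 14:55.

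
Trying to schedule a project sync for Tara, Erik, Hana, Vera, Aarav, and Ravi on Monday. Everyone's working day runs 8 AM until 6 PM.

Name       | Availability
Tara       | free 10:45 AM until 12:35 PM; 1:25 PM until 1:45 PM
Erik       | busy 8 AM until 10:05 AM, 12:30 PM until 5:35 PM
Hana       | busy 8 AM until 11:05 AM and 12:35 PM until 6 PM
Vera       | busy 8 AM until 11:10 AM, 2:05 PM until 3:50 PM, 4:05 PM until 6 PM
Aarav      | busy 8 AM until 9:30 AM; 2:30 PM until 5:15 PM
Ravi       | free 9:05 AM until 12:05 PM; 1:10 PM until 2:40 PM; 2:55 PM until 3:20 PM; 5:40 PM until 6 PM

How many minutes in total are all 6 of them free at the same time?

55

Tara free: 10:45-12:35, 13:25-13:45.
Erik free: 10:05-12:30, 17:35-18:00 (invert busy blocks within the working day).
Hana free: 11:05-12:35 (invert busy blocks within the working day).
Vera free: 11:10-14:05, 15:50-16:05 (invert busy blocks within the working day).
Aarav free: 09:30-14:30, 17:15-18:00 (invert busy blocks within the working day).
Ravi free: 09:05-12:05, 13:10-14:40, 14:55-15:20, 17:40-18:00.
Tara ∩ Erik: 10:45-12:30.
Tara ∩ Erik ∩ Hana: 11:05-12:30.
Tara ∩ Erik ∩ Hana ∩ Vera: 11:10-12:30.
Tara ∩ Erik ∩ Hana ∩ Vera ∩ Aarav: 11:10-12:30.
Tara ∩ Erik ∩ Hana ∩ Vera ∩ Aarav ∩ Ravi: 11:10-12:05.
That's a single block of 55 minutes.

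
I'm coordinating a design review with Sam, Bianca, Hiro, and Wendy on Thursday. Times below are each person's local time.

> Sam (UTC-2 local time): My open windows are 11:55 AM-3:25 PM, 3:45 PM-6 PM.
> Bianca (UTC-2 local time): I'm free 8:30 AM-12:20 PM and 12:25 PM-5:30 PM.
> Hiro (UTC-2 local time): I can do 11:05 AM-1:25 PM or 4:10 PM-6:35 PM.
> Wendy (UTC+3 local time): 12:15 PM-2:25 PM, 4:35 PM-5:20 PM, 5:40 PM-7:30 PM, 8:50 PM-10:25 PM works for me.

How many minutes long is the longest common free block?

75

Sam in UTC: 13:55-17:25, 17:45-20:00 (add 2h to convert from UTC-2).
Bianca in UTC: 10:30-14:20, 14:25-19:30 (add 2h to convert from UTC-2).
Hiro in UTC: 13:05-15:25, 18:10-20:35 (add 2h to convert from UTC-2).
Wendy in UTC: 09:15-11:25, 13:35-14:20, 14:40-16:30, 17:50-19:25 (subtract 3h to convert from UTC+3).
Sam ∩ Bianca: 13:55-14:20, 14:25-17:25, 17:45-19:30.
Sam ∩ Bianca ∩ Hiro: 13:55-14:20, 14:25-15:25, 18:10-19:30.
Sam ∩ Bianca ∩ Hiro ∩ Wendy: 13:55-14:20, 14:40-15:25, 18:10-19:25.
The longest is 18:10-19:25 at 75 minutes.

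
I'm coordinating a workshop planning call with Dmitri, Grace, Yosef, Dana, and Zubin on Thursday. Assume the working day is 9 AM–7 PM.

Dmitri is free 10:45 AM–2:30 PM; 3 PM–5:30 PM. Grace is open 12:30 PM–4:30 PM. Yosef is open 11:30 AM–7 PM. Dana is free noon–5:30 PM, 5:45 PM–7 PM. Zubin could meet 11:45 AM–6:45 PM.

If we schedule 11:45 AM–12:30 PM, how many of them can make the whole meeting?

3

Dmitri, Yosef, and Zubin can make the full 11:45-12:30 slot — that's 3.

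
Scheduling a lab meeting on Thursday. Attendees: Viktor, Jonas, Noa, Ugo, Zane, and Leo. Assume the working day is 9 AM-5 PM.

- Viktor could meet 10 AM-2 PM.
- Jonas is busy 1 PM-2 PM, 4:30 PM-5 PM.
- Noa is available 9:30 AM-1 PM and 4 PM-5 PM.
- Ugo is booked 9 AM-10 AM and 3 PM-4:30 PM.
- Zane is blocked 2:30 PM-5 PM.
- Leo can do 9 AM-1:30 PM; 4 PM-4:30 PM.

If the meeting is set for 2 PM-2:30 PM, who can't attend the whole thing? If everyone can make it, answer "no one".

Viktor free: 10:00-14:00.
Jonas free: 09:00-13:00, 14:00-16:30 (invert busy blocks within the working day).
Noa free: 09:30-13:00, 16:00-17:00.
Ugo free: 10:00-15:00, 16:30-17:00 (invert busy blocks within the working day).
Zane free: 09:00-14:30 (invert busy blocks within the working day).
Leo free: 09:00-13:30, 16:00-16:30.
Viktor: not fully free for 14:00-14:30. Jonas: free for 14:00-14:30. Noa: not fully free for 14:00-14:30. Ugo: free for 14:00-14:30. Zane: free for 14:00-14:30. Leo: not fully free for 14:00-14:30.

Leo, Noa, Viktor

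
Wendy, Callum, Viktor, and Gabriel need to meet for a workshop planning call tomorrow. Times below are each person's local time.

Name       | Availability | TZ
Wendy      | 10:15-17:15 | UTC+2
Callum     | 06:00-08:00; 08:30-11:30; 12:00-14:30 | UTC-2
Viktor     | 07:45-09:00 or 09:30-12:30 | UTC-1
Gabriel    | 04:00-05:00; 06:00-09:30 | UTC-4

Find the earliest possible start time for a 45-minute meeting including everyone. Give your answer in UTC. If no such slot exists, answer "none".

10:30

Wendy in UTC: 08:15-15:15 (subtract 2h to convert from UTC+2).
Callum in UTC: 08:00-10:00, 10:30-13:30, 14:00-16:30 (add 2h to convert from UTC-2).
Viktor in UTC: 08:45-10:00, 10:30-13:30 (add 1h to convert from UTC-1).
Gabriel in UTC: 08:00-09:00, 10:00-13:30 (add 4h to convert from UTC-4).
Wendy ∩ Callum: 08:15-10:00, 10:30-13:30, 14:00-15:15.
Wendy ∩ Callum ∩ Viktor: 08:45-10:00, 10:30-13:30.
Wendy ∩ Callum ∩ Viktor ∩ Gabriel: 08:45-09:00, 10:30-13:30.
Those are the intersection windows.
The first common window of at least 45 minutes is 10:30-13:30, so the earliest start is 10:30.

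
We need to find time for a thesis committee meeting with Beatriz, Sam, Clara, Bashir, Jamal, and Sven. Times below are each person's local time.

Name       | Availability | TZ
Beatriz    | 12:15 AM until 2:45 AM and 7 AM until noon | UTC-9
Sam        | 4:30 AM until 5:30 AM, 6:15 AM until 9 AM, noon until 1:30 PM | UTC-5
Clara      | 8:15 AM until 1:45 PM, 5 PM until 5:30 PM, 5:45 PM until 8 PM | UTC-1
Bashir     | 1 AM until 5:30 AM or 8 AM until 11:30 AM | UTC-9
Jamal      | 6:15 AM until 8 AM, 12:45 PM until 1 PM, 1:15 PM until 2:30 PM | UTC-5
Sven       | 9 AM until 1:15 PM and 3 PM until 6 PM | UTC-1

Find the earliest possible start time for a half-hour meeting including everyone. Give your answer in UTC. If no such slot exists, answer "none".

Beatriz in UTC: 09:15-11:45, 16:00-21:00 (add 9h to convert from UTC-9).
Sam in UTC: 09:30-10:30, 11:15-14:00, 17:00-18:30 (add 5h to convert from UTC-5).
Clara in UTC: 09:15-14:45, 18:00-18:30, 18:45-21:00 (add 1h to convert from UTC-1).
Bashir in UTC: 10:00-14:30, 17:00-20:30 (add 9h to convert from UTC-9).
Jamal in UTC: 11:15-13:00, 17:45-18:00, 18:15-19:30 (add 5h to convert from UTC-5).
Sven in UTC: 10:00-14:15, 16:00-19:00 (add 1h to convert from UTC-1).
Beatriz ∩ Sam: 09:30-10:30, 11:15-11:45, 17:00-18:30.
Beatriz ∩ Sam ∩ Clara: 09:30-10:30, 11:15-11:45, 18:00-18:30.
Beatriz ∩ Sam ∩ Clara ∩ Bashir: 10:00-10:30, 11:15-11:45, 18:00-18:30.
Beatriz ∩ Sam ∩ Clara ∩ Bashir ∩ Jamal: 11:15-11:45, 18:15-18:30.
Beatriz ∩ Sam ∩ Clara ∩ Bashir ∩ Jamal ∩ Sven: 11:15-11:45, 18:15-18:30.
So the common availability across everyone is 11:15-11:45, 18:15-18:30.
The first common window of at least 30 minutes is 11:15-11:45, so the earliest start is 11:15.

11:15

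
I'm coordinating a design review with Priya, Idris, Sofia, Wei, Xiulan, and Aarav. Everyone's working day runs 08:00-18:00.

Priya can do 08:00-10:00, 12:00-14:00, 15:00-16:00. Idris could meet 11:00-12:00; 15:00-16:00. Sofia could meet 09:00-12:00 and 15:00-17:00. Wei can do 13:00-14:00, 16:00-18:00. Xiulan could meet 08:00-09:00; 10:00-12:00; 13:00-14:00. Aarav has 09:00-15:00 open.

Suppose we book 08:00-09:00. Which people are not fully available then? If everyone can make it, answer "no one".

Priya: free for 08:00-09:00. Idris: not fully free for 08:00-09:00. Sofia: not fully free for 08:00-09:00. Wei: not fully free for 08:00-09:00. Xiulan: free for 08:00-09:00. Aarav: not fully free for 08:00-09:00.

Aarav, Idris, Sofia, Wei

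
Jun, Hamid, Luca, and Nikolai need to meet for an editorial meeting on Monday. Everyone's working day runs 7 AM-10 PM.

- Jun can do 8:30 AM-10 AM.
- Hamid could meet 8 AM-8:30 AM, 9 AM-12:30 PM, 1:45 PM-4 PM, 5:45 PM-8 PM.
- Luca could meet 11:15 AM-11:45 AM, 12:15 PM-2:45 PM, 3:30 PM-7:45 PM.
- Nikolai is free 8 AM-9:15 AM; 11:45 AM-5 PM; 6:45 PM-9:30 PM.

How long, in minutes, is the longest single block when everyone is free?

0

Jun ∩ Hamid: 09:00-10:00.
Jun ∩ Hamid ∩ Luca: ∅.
Jun ∩ Hamid ∩ Luca ∩ Nikolai: ∅.
There is no time when everyone is free.
No common window exists, so the longest block is 0 minutes.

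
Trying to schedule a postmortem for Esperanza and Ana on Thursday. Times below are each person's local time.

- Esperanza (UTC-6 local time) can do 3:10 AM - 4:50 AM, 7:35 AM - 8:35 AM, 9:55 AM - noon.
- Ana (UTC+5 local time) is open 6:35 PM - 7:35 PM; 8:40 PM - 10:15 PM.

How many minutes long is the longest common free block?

80

Esperanza in UTC: 09:10-10:50, 13:35-14:35, 15:55-18:00 (add 6h to convert from UTC-6).
Ana in UTC: 13:35-14:35, 15:40-17:15 (subtract 5h to convert from UTC+5).
Esperanza ∩ Ana: 13:35-14:35, 15:55-17:15.
The longest is 15:55-17:15 at 80 minutes.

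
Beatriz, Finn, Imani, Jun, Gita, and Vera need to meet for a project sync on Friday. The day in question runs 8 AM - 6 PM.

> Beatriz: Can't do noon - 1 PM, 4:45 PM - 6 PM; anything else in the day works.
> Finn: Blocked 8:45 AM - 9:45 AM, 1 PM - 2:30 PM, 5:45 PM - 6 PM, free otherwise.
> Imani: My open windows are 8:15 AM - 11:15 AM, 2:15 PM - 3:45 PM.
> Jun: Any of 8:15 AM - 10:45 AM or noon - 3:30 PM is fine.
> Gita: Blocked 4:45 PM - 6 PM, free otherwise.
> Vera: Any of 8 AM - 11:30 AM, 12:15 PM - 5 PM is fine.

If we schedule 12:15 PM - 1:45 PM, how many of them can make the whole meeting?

Beatriz free: 08:00-12:00, 13:00-16:45 (invert busy blocks within the working day).
Finn free: 08:00-08:45, 09:45-13:00, 14:30-17:45 (invert busy blocks within the working day).
Imani free: 08:15-11:15, 14:15-15:45.
Jun free: 08:15-10:45, 12:00-15:30.
Gita free: 08:00-16:45 (invert busy blocks within the working day).
Vera free: 08:00-11:30, 12:15-17:00.
Jun, Gita, and Vera can make the full 12:15-13:45 slot — that's 3.

3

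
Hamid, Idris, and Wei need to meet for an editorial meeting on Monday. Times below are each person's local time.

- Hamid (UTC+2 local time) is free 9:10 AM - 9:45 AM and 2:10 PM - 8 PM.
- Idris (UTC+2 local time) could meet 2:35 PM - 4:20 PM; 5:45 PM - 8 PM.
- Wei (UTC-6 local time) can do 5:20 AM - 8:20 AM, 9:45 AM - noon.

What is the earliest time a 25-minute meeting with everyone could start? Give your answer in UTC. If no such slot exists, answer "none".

Hamid in UTC: 07:10-07:45, 12:10-18:00 (subtract 2h to convert from UTC+2).
Idris in UTC: 12:35-14:20, 15:45-18:00 (subtract 2h to convert from UTC+2).
Wei in UTC: 11:20-14:20, 15:45-18:00 (add 6h to convert from UTC-6).
Hamid ∩ Idris: 12:35-14:20, 15:45-18:00.
Hamid ∩ Idris ∩ Wei: 12:35-14:20, 15:45-18:00.
Those are the intersection windows.
The first common window of at least 25 minutes is 12:35-14:20, so the earliest start is 12:35.

12:35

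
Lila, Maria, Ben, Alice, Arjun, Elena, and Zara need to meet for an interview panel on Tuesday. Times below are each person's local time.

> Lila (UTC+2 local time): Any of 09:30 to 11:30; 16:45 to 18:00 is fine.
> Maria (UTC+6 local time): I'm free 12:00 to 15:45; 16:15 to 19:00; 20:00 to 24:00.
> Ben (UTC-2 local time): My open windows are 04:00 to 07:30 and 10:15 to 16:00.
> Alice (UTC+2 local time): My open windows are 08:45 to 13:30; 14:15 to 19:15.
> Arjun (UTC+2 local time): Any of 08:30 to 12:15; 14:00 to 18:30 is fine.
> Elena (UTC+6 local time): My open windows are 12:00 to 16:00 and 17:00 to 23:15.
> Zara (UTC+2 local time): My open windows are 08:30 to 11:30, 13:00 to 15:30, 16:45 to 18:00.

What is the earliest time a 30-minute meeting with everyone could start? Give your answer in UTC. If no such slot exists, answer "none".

Lila in UTC: 07:30-09:30, 14:45-16:00 (subtract 2h to convert from UTC+2).
Maria in UTC: 06:00-09:45, 10:15-13:00, 14:00-18:00 (subtract 6h to convert from UTC+6).
Ben in UTC: 06:00-09:30, 12:15-18:00 (add 2h to convert from UTC-2).
Alice in UTC: 06:45-11:30, 12:15-17:15 (subtract 2h to convert from UTC+2).
Arjun in UTC: 06:30-10:15, 12:00-16:30 (subtract 2h to convert from UTC+2).
Elena in UTC: 06:00-10:00, 11:00-17:15 (subtract 6h to convert from UTC+6).
Zara in UTC: 06:30-09:30, 11:00-13:30, 14:45-16:00 (subtract 2h to convert from UTC+2).
Lila ∩ Maria: 07:30-09:30, 14:45-16:00.
Lila ∩ Maria ∩ Ben: 07:30-09:30, 14:45-16:00.
Lila ∩ Maria ∩ Ben ∩ Alice: 07:30-09:30, 14:45-16:00.
Lila ∩ Maria ∩ Ben ∩ Alice ∩ Arjun: 07:30-09:30, 14:45-16:00.
Lila ∩ Maria ∩ Ben ∩ Alice ∩ Arjun ∩ Elena: 07:30-09:30, 14:45-16:00.
Lila ∩ Maria ∩ Ben ∩ Alice ∩ Arjun ∩ Elena ∩ Zara: 07:30-09:30, 14:45-16:00.
The first common window of at least 30 minutes is 07:30-09:30, so the earliest start is 07:30.

07:30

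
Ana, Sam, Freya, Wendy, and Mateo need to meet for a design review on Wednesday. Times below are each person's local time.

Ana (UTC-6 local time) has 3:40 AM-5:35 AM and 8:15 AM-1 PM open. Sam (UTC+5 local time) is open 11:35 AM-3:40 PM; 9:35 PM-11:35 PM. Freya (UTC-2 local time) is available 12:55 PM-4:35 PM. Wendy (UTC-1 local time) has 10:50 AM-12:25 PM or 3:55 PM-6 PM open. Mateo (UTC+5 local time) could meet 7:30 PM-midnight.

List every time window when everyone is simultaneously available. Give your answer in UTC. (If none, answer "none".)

16:55-18:35

Ana in UTC: 09:40-11:35, 14:15-19:00 (add 6h to convert from UTC-6).
Sam in UTC: 06:35-10:40, 16:35-18:35 (subtract 5h to convert from UTC+5).
Freya in UTC: 14:55-18:35 (add 2h to convert from UTC-2).
Wendy in UTC: 11:50-13:25, 16:55-19:00 (add 1h to convert from UTC-1).
Mateo in UTC: 14:30-19:00 (subtract 5h to convert from UTC+5).
Ana ∩ Sam: 09:40-10:40, 16:35-18:35.
Ana ∩ Sam ∩ Freya: 16:35-18:35.
Ana ∩ Sam ∩ Freya ∩ Wendy: 16:55-18:35.
Ana ∩ Sam ∩ Freya ∩ Wendy ∩ Mateo: 16:55-18:35.
Those are the intersection windows.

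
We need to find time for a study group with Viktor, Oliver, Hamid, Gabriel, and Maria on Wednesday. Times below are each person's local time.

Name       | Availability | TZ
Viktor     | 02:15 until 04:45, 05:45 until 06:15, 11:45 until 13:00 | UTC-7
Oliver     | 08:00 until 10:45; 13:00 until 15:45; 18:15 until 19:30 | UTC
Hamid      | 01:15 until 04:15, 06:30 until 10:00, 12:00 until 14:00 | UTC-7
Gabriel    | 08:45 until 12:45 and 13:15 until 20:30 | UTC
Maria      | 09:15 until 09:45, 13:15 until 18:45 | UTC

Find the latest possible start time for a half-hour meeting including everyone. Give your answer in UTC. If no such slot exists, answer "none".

Viktor in UTC: 09:15-11:45, 12:45-13:15, 18:45-20:00 (add 7h to convert from UTC-7).
Oliver in UTC: 08:00-10:45, 13:00-15:45, 18:15-19:30.
Hamid in UTC: 08:15-11:15, 13:30-17:00, 19:00-21:00 (add 7h to convert from UTC-7).
Gabriel in UTC: 08:45-12:45, 13:15-20:30.
Maria in UTC: 09:15-09:45, 13:15-18:45.
Viktor ∩ Oliver: 09:15-10:45, 13:00-13:15, 18:45-19:30.
Viktor ∩ Oliver ∩ Hamid: 09:15-10:45, 19:00-19:30.
Viktor ∩ Oliver ∩ Hamid ∩ Gabriel: 09:15-10:45, 19:00-19:30.
Viktor ∩ Oliver ∩ Hamid ∩ Gabriel ∩ Maria: 09:15-09:45.
The last common window of at least 30 minutes is 09:15-09:45; a 30-minute meeting can start as late as 09:15 and still end by 09:45.

09:15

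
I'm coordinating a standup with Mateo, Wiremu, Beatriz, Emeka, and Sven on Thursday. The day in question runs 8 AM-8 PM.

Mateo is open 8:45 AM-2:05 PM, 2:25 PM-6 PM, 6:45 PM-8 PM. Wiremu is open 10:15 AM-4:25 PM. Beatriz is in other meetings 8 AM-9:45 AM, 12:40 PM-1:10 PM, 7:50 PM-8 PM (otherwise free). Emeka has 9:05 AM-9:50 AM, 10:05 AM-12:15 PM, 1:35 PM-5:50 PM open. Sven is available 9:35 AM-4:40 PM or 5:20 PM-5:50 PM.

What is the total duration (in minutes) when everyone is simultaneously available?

Mateo free: 08:45-14:05, 14:25-18:00, 18:45-20:00.
Wiremu free: 10:15-16:25.
Beatriz free: 09:45-12:40, 13:10-19:50 (invert busy blocks within the working day).
Emeka free: 09:05-09:50, 10:05-12:15, 13:35-17:50.
Sven free: 09:35-16:40, 17:20-17:50.
Mateo ∩ Wiremu: 10:15-14:05, 14:25-16:25.
Mateo ∩ Wiremu ∩ Beatriz: 10:15-12:40, 13:10-14:05, 14:25-16:25.
Mateo ∩ Wiremu ∩ Beatriz ∩ Emeka: 10:15-12:15, 13:35-14:05, 14:25-16:25.
Mateo ∩ Wiremu ∩ Beatriz ∩ Emeka ∩ Sven: 10:15-12:15, 13:35-14:05, 14:25-16:25.
Summing the common windows: 120 + 30 + 120 = 270 minutes.

270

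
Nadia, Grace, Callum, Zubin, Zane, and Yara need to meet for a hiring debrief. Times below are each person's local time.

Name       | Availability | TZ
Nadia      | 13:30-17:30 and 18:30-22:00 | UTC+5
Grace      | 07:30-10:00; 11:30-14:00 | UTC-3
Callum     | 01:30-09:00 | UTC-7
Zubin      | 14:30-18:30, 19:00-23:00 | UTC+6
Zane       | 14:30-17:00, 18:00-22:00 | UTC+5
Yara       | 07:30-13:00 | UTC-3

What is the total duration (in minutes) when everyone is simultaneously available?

180

Nadia in UTC: 08:30-12:30, 13:30-17:00 (subtract 5h to convert from UTC+5).
Grace in UTC: 10:30-13:00, 14:30-17:00 (add 3h to convert from UTC-3).
Callum in UTC: 08:30-16:00 (add 7h to convert from UTC-7).
Zubin in UTC: 08:30-12:30, 13:00-17:00 (subtract 6h to convert from UTC+6).
Zane in UTC: 09:30-12:00, 13:00-17:00 (subtract 5h to convert from UTC+5).
Yara in UTC: 10:30-16:00 (add 3h to convert from UTC-3).
Nadia ∩ Grace: 10:30-12:30, 14:30-17:00.
Nadia ∩ Grace ∩ Callum: 10:30-12:30, 14:30-16:00.
Nadia ∩ Grace ∩ Callum ∩ Zubin: 10:30-12:30, 14:30-16:00.
Nadia ∩ Grace ∩ Callum ∩ Zubin ∩ Zane: 10:30-12:00, 14:30-16:00.
Nadia ∩ Grace ∩ Callum ∩ Zubin ∩ Zane ∩ Yara: 10:30-12:00, 14:30-16:00.
So the common availability across everyone is 10:30-12:00, 14:30-16:00.
Summing the common windows: 90 + 90 = 180 minutes.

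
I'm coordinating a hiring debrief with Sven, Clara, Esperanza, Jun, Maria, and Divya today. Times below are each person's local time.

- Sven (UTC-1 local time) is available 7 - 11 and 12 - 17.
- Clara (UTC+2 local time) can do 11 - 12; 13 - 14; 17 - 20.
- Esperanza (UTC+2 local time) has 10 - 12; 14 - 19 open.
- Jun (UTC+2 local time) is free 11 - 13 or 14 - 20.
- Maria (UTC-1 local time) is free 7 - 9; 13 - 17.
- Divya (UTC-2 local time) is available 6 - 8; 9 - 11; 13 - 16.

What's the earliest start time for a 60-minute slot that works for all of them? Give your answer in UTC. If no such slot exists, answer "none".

09:00

Sven in UTC: 08:00-12:00, 13:00-18:00 (add 1h to convert from UTC-1).
Clara in UTC: 09:00-10:00, 11:00-12:00, 15:00-18:00 (subtract 2h to convert from UTC+2).
Esperanza in UTC: 08:00-10:00, 12:00-17:00 (subtract 2h to convert from UTC+2).
Jun in UTC: 09:00-11:00, 12:00-18:00 (subtract 2h to convert from UTC+2).
Maria in UTC: 08:00-10:00, 14:00-18:00 (add 1h to convert from UTC-1).
Divya in UTC: 08:00-10:00, 11:00-13:00, 15:00-18:00 (add 2h to convert from UTC-2).
Sven ∩ Clara: 09:00-10:00, 11:00-12:00, 15:00-18:00.
Sven ∩ Clara ∩ Esperanza: 09:00-10:00, 15:00-17:00.
Sven ∩ Clara ∩ Esperanza ∩ Jun: 09:00-10:00, 15:00-17:00.
Sven ∩ Clara ∩ Esperanza ∩ Jun ∩ Maria: 09:00-10:00, 15:00-17:00.
Sven ∩ Clara ∩ Esperanza ∩ Jun ∩ Maria ∩ Divya: 09:00-10:00, 15:00-17:00.
The first common window of at least 60 minutes is 09:00-10:00, so the earliest start is 09:00.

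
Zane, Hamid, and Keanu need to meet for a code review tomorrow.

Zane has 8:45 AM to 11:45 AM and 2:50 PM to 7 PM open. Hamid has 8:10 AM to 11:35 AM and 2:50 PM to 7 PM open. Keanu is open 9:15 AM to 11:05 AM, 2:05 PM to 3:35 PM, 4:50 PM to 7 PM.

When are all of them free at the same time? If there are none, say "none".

Zane ∩ Hamid: 08:45-11:35, 14:50-19:00.
Zane ∩ Hamid ∩ Keanu: 09:15-11:05, 14:50-15:35, 16:50-19:00.
So the common availability across everyone is 09:15-11:05, 14:50-15:35, 16:50-19:00.

09:15-11:05, 14:50-15:35, 16:50-19:00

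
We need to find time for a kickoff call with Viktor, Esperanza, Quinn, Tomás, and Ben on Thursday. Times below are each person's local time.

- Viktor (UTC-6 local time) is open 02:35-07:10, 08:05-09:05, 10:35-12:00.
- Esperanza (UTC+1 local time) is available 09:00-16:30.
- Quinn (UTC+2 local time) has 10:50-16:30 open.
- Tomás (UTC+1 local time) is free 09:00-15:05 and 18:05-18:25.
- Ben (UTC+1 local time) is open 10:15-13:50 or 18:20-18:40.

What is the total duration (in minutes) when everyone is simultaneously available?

215

Viktor in UTC: 08:35-13:10, 14:05-15:05, 16:35-18:00 (add 6h to convert from UTC-6).
Esperanza in UTC: 08:00-15:30 (subtract 1h to convert from UTC+1).
Quinn in UTC: 08:50-14:30 (subtract 2h to convert from UTC+2).
Tomás in UTC: 08:00-14:05, 17:05-17:25 (subtract 1h to convert from UTC+1).
Ben in UTC: 09:15-12:50, 17:20-17:40 (subtract 1h to convert from UTC+1).
Viktor ∩ Esperanza: 08:35-13:10, 14:05-15:05.
Viktor ∩ Esperanza ∩ Quinn: 08:50-13:10, 14:05-14:30.
Viktor ∩ Esperanza ∩ Quinn ∩ Tomás: 08:50-13:10.
Viktor ∩ Esperanza ∩ Quinn ∩ Tomás ∩ Ben: 09:15-12:50.
That's a single block of 215 minutes.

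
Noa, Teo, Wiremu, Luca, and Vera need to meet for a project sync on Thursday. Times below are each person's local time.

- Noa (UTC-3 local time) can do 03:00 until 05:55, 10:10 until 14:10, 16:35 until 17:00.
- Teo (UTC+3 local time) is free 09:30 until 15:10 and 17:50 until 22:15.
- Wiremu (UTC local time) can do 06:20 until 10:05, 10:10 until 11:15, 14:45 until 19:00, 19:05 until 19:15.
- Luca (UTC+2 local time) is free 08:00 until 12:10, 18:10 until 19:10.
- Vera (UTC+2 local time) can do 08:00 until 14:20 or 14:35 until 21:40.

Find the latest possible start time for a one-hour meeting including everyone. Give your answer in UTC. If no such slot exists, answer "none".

Noa in UTC: 06:00-08:55, 13:10-17:10, 19:35-20:00 (add 3h to convert from UTC-3).
Teo in UTC: 06:30-12:10, 14:50-19:15 (subtract 3h to convert from UTC+3).
Wiremu in UTC: 06:20-10:05, 10:10-11:15, 14:45-19:00, 19:05-19:15.
Luca in UTC: 06:00-10:10, 16:10-17:10 (subtract 2h to convert from UTC+2).
Vera in UTC: 06:00-12:20, 12:35-19:40 (subtract 2h to convert from UTC+2).
Noa ∩ Teo: 06:30-08:55, 14:50-17:10.
Noa ∩ Teo ∩ Wiremu: 06:30-08:55, 14:50-17:10.
Noa ∩ Teo ∩ Wiremu ∩ Luca: 06:30-08:55, 16:10-17:10.
Noa ∩ Teo ∩ Wiremu ∩ Luca ∩ Vera: 06:30-08:55, 16:10-17:10.
Those are the intersection windows.
The last common window of at least 60 minutes is 16:10-17:10; a 60-minute meeting can start as late as 16:10 and still end by 17:10.

16:10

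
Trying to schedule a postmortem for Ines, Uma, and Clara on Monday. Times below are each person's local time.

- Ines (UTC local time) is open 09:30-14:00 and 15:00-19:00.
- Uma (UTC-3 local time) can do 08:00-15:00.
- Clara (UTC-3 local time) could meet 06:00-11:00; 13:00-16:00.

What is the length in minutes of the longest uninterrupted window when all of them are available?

Ines in UTC: 09:30-14:00, 15:00-19:00.
Uma in UTC: 11:00-18:00 (add 3h to convert from UTC-3).
Clara in UTC: 09:00-14:00, 16:00-19:00 (add 3h to convert from UTC-3).
Ines ∩ Uma: 11:00-14:00, 15:00-18:00.
Ines ∩ Uma ∩ Clara: 11:00-14:00, 16:00-18:00.
The longest is 11:00-14:00 at 180 minutes.

180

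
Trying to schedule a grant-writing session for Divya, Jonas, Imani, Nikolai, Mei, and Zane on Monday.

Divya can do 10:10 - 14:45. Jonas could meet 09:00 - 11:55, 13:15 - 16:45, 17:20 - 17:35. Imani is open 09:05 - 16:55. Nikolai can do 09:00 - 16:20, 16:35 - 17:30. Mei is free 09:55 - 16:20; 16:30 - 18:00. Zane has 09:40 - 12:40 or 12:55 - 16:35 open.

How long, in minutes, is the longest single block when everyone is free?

105

Divya ∩ Jonas: 10:10-11:55, 13:15-14:45.
Divya ∩ Jonas ∩ Imani: 10:10-11:55, 13:15-14:45.
Divya ∩ Jonas ∩ Imani ∩ Nikolai: 10:10-11:55, 13:15-14:45.
Divya ∩ Jonas ∩ Imani ∩ Nikolai ∩ Mei: 10:10-11:55, 13:15-14:45.
Divya ∩ Jonas ∩ Imani ∩ Nikolai ∩ Mei ∩ Zane: 10:10-11:55, 13:15-14:45.
So the common availability across everyone is 10:10-11:55, 13:15-14:45.
The longest is 10:10-11:55 at 105 minutes.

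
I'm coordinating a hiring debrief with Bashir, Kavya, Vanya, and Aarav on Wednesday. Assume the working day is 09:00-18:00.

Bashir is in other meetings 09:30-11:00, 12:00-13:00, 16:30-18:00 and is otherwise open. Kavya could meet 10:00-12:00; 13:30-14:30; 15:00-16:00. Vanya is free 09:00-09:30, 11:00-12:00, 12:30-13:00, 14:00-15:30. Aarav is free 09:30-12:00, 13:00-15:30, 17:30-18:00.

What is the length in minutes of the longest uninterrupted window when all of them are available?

60

Bashir free: 09:00-09:30, 11:00-12:00, 13:00-16:30 (invert busy blocks within the working day).
Kavya free: 10:00-12:00, 13:30-14:30, 15:00-16:00.
Vanya free: 09:00-09:30, 11:00-12:00, 12:30-13:00, 14:00-15:30.
Aarav free: 09:30-12:00, 13:00-15:30, 17:30-18:00.
Bashir ∩ Kavya: 11:00-12:00, 13:30-14:30, 15:00-16:00.
Bashir ∩ Kavya ∩ Vanya: 11:00-12:00, 14:00-14:30, 15:00-15:30.
Bashir ∩ Kavya ∩ Vanya ∩ Aarav: 11:00-12:00, 14:00-14:30, 15:00-15:30.
The longest is 11:00-12:00 at 60 minutes.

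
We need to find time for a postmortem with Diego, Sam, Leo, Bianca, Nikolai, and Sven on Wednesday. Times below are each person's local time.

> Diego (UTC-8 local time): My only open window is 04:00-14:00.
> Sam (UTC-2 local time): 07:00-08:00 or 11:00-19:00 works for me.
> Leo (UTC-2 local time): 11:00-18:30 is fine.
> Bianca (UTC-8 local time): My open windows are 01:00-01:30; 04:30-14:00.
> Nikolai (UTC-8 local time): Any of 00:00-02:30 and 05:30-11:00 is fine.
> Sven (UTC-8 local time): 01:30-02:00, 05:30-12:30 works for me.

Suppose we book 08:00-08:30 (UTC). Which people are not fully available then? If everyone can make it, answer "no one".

Diego in UTC: 12:00-22:00 (add 8h to convert from UTC-8).
Sam in UTC: 09:00-10:00, 13:00-21:00 (add 2h to convert from UTC-2).
Leo in UTC: 13:00-20:30 (add 2h to convert from UTC-2).
Bianca in UTC: 09:00-09:30, 12:30-22:00 (add 8h to convert from UTC-8).
Nikolai in UTC: 08:00-10:30, 13:30-19:00 (add 8h to convert from UTC-8).
Sven in UTC: 09:30-10:00, 13:30-20:30 (add 8h to convert from UTC-8).
Diego: not fully free for 08:00-08:30. Sam: not fully free for 08:00-08:30. Leo: not fully free for 08:00-08:30. Bianca: not fully free for 08:00-08:30. Nikolai: free for 08:00-08:30. Sven: not fully free for 08:00-08:30.

Bianca, Diego, Leo, Sam, Sven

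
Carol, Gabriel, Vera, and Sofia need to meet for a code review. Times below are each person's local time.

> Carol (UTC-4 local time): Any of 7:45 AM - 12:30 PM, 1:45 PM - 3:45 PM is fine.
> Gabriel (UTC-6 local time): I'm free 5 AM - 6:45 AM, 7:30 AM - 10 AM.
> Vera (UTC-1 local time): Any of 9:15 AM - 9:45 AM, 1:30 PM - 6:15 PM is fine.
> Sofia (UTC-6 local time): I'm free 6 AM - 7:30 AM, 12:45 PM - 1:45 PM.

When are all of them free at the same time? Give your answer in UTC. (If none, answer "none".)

none

Carol in UTC: 11:45-16:30, 17:45-19:45 (add 4h to convert from UTC-4).
Gabriel in UTC: 11:00-12:45, 13:30-16:00 (add 6h to convert from UTC-6).
Vera in UTC: 10:15-10:45, 14:30-19:15 (add 1h to convert from UTC-1).
Sofia in UTC: 12:00-13:30, 18:45-19:45 (add 6h to convert from UTC-6).
Carol ∩ Gabriel: 11:45-12:45, 13:30-16:00.
Carol ∩ Gabriel ∩ Vera: 14:30-16:00.
Carol ∩ Gabriel ∩ Vera ∩ Sofia: ∅.
There is no time when everyone is free.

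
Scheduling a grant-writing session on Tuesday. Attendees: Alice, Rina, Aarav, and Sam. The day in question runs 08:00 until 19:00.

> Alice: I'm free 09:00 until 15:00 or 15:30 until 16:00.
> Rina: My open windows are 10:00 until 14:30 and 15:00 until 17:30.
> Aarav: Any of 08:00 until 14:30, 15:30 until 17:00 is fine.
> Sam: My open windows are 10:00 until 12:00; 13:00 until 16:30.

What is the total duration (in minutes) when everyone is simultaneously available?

Alice ∩ Rina: 10:00-14:30, 15:30-16:00.
Alice ∩ Rina ∩ Aarav: 10:00-14:30, 15:30-16:00.
Alice ∩ Rina ∩ Aarav ∩ Sam: 10:00-12:00, 13:00-14:30, 15:30-16:00.
Summing the common windows: 120 + 90 + 30 = 240 minutes.

240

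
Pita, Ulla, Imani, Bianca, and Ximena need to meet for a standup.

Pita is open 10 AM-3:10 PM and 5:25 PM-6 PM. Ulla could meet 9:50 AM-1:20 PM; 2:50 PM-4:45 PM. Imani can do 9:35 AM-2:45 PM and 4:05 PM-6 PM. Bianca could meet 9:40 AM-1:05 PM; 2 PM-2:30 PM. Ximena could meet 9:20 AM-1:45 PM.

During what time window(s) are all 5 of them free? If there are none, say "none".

10:00-13:05

Pita ∩ Ulla: 10:00-13:20, 14:50-15:10.
Pita ∩ Ulla ∩ Imani: 10:00-13:20.
Pita ∩ Ulla ∩ Imani ∩ Bianca: 10:00-13:05.
Pita ∩ Ulla ∩ Imani ∩ Bianca ∩ Ximena: 10:00-13:05.
Those are the intersection windows.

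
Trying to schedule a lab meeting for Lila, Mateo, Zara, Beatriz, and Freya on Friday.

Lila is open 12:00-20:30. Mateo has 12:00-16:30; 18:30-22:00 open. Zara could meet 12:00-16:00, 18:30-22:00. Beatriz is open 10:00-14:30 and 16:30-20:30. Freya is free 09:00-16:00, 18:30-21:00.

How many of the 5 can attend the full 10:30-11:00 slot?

Beatriz and Freya can make the full 10:30-11:00 slot — that's 2.

2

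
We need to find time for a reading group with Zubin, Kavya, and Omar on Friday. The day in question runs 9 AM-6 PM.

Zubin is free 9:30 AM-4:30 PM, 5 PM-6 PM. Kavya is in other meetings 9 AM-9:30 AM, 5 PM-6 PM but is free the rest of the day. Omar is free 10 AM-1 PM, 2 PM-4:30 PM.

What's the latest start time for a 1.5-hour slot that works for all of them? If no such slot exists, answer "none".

15:00

Zubin free: 09:30-16:30, 17:00-18:00.
Kavya free: 09:30-17:00 (invert busy blocks within the working day).
Omar free: 10:00-13:00, 14:00-16:30.
Zubin ∩ Kavya: 09:30-16:30.
Zubin ∩ Kavya ∩ Omar: 10:00-13:00, 14:00-16:30.
So the common availability across everyone is 10:00-13:00, 14:00-16:30.
The last common window of at least 90 minutes is 14:00-16:30; a 90-minute meeting can start as late as 15:00 and still end by 16:30.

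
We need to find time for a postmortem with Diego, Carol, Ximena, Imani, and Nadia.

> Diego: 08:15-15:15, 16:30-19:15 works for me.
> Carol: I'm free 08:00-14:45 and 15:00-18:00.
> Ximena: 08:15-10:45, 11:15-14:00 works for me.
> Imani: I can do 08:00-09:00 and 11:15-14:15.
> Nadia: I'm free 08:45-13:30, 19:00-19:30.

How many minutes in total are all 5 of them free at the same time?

150

Diego ∩ Carol: 08:15-14:45, 15:00-15:15, 16:30-18:00.
Diego ∩ Carol ∩ Ximena: 08:15-10:45, 11:15-14:00.
Diego ∩ Carol ∩ Ximena ∩ Imani: 08:15-09:00, 11:15-14:00.
Diego ∩ Carol ∩ Ximena ∩ Imani ∩ Nadia: 08:45-09:00, 11:15-13:30.
So the common availability across everyone is 08:45-09:00, 11:15-13:30.
Summing the common windows: 15 + 135 = 150 minutes.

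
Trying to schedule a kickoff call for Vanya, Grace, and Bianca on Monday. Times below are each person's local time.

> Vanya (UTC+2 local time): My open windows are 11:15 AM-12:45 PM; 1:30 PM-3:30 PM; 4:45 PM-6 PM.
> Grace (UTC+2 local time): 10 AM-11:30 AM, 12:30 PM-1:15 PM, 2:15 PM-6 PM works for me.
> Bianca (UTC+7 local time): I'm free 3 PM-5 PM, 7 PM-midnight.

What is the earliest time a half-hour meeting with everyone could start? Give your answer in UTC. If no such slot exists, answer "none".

12:15

Vanya in UTC: 09:15-10:45, 11:30-13:30, 14:45-16:00 (subtract 2h to convert from UTC+2).
Grace in UTC: 08:00-09:30, 10:30-11:15, 12:15-16:00 (subtract 2h to convert from UTC+2).
Bianca in UTC: 08:00-10:00, 12:00-17:00 (subtract 7h to convert from UTC+7).
Vanya ∩ Grace: 09:15-09:30, 10:30-10:45, 12:15-13:30, 14:45-16:00.
Vanya ∩ Grace ∩ Bianca: 09:15-09:30, 12:15-13:30, 14:45-16:00.
The first common window of at least 30 minutes is 12:15-13:30, so the earliest start is 12:15.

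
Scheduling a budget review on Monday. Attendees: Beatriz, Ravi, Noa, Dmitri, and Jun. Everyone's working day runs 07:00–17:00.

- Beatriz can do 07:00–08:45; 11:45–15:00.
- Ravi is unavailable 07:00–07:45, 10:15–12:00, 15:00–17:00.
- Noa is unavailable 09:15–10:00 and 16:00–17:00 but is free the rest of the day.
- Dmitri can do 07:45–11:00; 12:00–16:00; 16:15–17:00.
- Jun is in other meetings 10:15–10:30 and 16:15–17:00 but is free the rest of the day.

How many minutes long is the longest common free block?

180

Beatriz free: 07:00-08:45, 11:45-15:00.
Ravi free: 07:45-10:15, 12:00-15:00 (invert busy blocks within the working day).
Noa free: 07:00-09:15, 10:00-16:00 (invert busy blocks within the working day).
Dmitri free: 07:45-11:00, 12:00-16:00, 16:15-17:00.
Jun free: 07:00-10:15, 10:30-16:15 (invert busy blocks within the working day).
Beatriz ∩ Ravi: 07:45-08:45, 12:00-15:00.
Beatriz ∩ Ravi ∩ Noa: 07:45-08:45, 12:00-15:00.
Beatriz ∩ Ravi ∩ Noa ∩ Dmitri: 07:45-08:45, 12:00-15:00.
Beatriz ∩ Ravi ∩ Noa ∩ Dmitri ∩ Jun: 07:45-08:45, 12:00-15:00.
Those are the intersection windows.
The longest is 12:00-15:00 at 180 minutes.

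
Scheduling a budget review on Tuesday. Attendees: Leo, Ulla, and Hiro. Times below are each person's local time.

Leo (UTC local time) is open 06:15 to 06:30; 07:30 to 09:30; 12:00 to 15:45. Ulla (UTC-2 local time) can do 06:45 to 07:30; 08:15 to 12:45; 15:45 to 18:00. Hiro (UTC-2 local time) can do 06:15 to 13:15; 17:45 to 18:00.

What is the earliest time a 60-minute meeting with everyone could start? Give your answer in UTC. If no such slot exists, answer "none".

Leo in UTC: 06:15-06:30, 07:30-09:30, 12:00-15:45.
Ulla in UTC: 08:45-09:30, 10:15-14:45, 17:45-20:00 (add 2h to convert from UTC-2).
Hiro in UTC: 08:15-15:15, 19:45-20:00 (add 2h to convert from UTC-2).
Leo ∩ Ulla: 08:45-09:30, 12:00-14:45.
Leo ∩ Ulla ∩ Hiro: 08:45-09:30, 12:00-14:45.
Those are the intersection windows.
The first common window of at least 60 minutes is 12:00-14:45, so the earliest start is 12:00.

12:00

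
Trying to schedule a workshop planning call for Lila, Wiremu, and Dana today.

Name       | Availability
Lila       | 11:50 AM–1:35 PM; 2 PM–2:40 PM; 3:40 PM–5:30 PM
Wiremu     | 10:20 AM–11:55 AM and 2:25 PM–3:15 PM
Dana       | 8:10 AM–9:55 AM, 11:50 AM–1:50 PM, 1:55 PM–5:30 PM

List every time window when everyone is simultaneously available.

11:50-11:55, 14:25-14:40

Lila ∩ Wiremu: 11:50-11:55, 14:25-14:40.
Lila ∩ Wiremu ∩ Dana: 11:50-11:55, 14:25-14:40.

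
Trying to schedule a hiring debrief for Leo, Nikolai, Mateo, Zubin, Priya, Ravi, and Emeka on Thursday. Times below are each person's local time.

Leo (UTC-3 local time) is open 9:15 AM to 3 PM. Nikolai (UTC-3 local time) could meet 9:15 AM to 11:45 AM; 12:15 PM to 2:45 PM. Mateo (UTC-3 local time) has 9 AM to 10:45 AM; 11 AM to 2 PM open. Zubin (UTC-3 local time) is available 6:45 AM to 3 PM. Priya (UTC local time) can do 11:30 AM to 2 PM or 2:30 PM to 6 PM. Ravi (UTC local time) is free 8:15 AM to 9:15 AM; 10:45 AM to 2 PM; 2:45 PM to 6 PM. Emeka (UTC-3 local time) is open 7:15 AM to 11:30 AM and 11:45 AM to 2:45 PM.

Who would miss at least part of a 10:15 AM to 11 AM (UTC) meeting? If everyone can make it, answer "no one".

Leo in UTC: 12:15-18:00 (add 3h to convert from UTC-3).
Nikolai in UTC: 12:15-14:45, 15:15-17:45 (add 3h to convert from UTC-3).
Mateo in UTC: 12:00-13:45, 14:00-17:00 (add 3h to convert from UTC-3).
Zubin in UTC: 09:45-18:00 (add 3h to convert from UTC-3).
Priya in UTC: 11:30-14:00, 14:30-18:00.
Ravi in UTC: 08:15-09:15, 10:45-14:00, 14:45-18:00.
Emeka in UTC: 10:15-14:30, 14:45-17:45 (add 3h to convert from UTC-3).
Leo: not fully free for 10:15-11:00. Nikolai: not fully free for 10:15-11:00. Mateo: not fully free for 10:15-11:00. Zubin: free for 10:15-11:00. Priya: not fully free for 10:15-11:00. Ravi: not fully free for 10:15-11:00. Emeka: free for 10:15-11:00.

Leo, Mateo, Nikolai, Priya, Ravi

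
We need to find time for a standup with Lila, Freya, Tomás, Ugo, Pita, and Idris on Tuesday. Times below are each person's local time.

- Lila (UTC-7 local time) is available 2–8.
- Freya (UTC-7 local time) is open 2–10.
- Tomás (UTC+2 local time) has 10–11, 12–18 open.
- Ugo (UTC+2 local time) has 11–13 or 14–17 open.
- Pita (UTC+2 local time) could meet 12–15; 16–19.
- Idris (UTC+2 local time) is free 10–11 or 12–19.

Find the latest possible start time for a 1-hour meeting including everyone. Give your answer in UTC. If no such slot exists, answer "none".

14:00

Lila in UTC: 09:00-15:00 (add 7h to convert from UTC-7).
Freya in UTC: 09:00-17:00 (add 7h to convert from UTC-7).
Tomás in UTC: 08:00-09:00, 10:00-16:00 (subtract 2h to convert from UTC+2).
Ugo in UTC: 09:00-11:00, 12:00-15:00 (subtract 2h to convert from UTC+2).
Pita in UTC: 10:00-13:00, 14:00-17:00 (subtract 2h to convert from UTC+2).
Idris in UTC: 08:00-09:00, 10:00-17:00 (subtract 2h to convert from UTC+2).
Lila ∩ Freya: 09:00-15:00.
Lila ∩ Freya ∩ Tomás: 10:00-15:00.
Lila ∩ Freya ∩ Tomás ∩ Ugo: 10:00-11:00, 12:00-15:00.
Lila ∩ Freya ∩ Tomás ∩ Ugo ∩ Pita: 10:00-11:00, 12:00-13:00, 14:00-15:00.
Lila ∩ Freya ∩ Tomás ∩ Ugo ∩ Pita ∩ Idris: 10:00-11:00, 12:00-13:00, 14:00-15:00.
The last common window of at least 60 minutes is 14:00-15:00; a 60-minute meeting can start as late as 14:00 and still end by 15:00.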